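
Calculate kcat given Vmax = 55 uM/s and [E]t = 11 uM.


kcat = Vmax / [E]t
kcat = 55 / 11
kcat = 5.0 s^-1

5.0 s^-1


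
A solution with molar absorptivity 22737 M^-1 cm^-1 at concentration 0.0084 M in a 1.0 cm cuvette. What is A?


A = epsilon * c * l
A = 22737 * 0.0084 * 1.0
A = 190.9908

190.9908


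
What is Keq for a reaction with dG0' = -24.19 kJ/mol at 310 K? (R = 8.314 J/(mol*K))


Keq = exp(-dG0 * 1000 / (R * T))
Keq = exp(-(-24.19) * 1000 / (8.314 * 310))
Keq = 11916.0995

11916.0995


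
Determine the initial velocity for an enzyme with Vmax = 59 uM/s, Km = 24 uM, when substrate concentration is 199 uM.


v = Vmax * [S] / (Km + [S])
v = 59 * 199 / (24 + 199)
v = 52.6502 uM/s

52.6502 uM/s


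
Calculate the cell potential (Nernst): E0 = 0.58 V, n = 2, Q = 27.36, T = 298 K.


E = E0 - (RT/nF) * ln(Q)
E = 0.58 - (8.314 * 298 / (2 * 96485)) * ln(27.36)
E = 0.5375 V

0.5375 V


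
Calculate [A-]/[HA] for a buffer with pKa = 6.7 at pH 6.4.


[A-]/[HA] = 10^(pH - pKa)
= 10^(6.4 - 6.7)
= 0.5012

0.5012


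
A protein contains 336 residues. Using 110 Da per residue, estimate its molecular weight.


MW = n_residues * 110 Da
MW = 336 * 110
MW = 36960 Da

36960 Da


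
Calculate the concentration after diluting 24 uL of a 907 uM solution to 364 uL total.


C2 = C1 * V1 / V2
C2 = 907 * 24 / 364
C2 = 59.8022 uM

59.8022 uM


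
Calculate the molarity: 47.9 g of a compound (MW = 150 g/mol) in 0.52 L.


C = (mass / MW) / volume
C = (47.9 / 150) / 0.52
C = 0.6141 M

0.6141 M


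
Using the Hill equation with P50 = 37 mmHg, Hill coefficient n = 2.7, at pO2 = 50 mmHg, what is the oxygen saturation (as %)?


Y = pO2^n / (P50^n + pO2^n)
Y = 50^2.7 / (37^2.7 + 50^2.7)
Y = 69.27%

69.27%


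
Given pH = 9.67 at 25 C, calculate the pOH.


pOH = 14 - pH
pOH = 14 - 9.67
pOH = 4.33

4.33


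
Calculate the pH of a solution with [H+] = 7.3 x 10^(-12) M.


pH = -log10([H+])
pH = -log10(7.3 x 10^(-12))
pH = 11.1367

11.1367


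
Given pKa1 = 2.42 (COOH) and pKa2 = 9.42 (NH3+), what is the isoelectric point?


pI = (pKa1 + pKa2) / 2
pI = (2.42 + 9.42) / 2
pI = 5.92

5.92


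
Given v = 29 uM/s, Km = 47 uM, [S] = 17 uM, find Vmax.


Vmax = v * (Km + [S]) / [S]
Vmax = 29 * (47 + 17) / 17
Vmax = 109.1765 uM/s

109.1765 uM/s


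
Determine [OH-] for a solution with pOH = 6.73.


[OH-] = 10^(-pOH)
[OH-] = 10^(-6.73)
[OH-] = 1.862e-07 M

1.862e-07 M


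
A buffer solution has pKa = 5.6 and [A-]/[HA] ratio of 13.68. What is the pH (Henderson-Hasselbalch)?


pH = pKa + log10([A-]/[HA])
pH = 5.6 + log10(13.68)
pH = 6.7361

6.7361


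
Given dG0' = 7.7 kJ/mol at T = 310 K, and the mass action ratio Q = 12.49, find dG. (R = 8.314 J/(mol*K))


dG = dG0' + RT * ln(Q) / 1000
dG = 7.7 + 8.314 * 310 * ln(12.49) / 1000
dG = 14.2076 kJ/mol

14.2076 kJ/mol


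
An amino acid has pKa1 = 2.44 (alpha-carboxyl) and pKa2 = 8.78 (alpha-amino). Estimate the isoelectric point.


pI = (pKa1 + pKa2) / 2
pI = (2.44 + 8.78) / 2
pI = 5.61

5.61


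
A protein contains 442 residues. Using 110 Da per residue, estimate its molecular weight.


MW = n_residues * 110 Da
MW = 442 * 110
MW = 48620 Da

48620 Da


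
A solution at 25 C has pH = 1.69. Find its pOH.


pOH = 14 - pH
pOH = 14 - 1.69
pOH = 12.31

12.31


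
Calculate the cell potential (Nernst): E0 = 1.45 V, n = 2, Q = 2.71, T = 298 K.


E = E0 - (RT/nF) * ln(Q)
E = 1.45 - (8.314 * 298 / (2 * 96485)) * ln(2.71)
E = 1.4372 V

1.4372 V


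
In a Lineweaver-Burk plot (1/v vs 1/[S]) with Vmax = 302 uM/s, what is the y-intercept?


y-intercept = 1/Vmax
= 1/302
= 0.0033 s/uM

0.0033 s/uM


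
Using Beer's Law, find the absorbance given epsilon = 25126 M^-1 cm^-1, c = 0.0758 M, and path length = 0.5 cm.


A = epsilon * c * l
A = 25126 * 0.0758 * 0.5
A = 952.2754

952.2754


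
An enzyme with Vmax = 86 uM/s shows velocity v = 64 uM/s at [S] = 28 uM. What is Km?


Km = [S] * (Vmax - v) / v
Km = 28 * (86 - 64) / 64
Km = 9.625 uM

9.625 uM


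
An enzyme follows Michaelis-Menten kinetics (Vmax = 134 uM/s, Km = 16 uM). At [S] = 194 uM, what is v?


v = Vmax * [S] / (Km + [S])
v = 134 * 194 / (16 + 194)
v = 123.7905 uM/s

123.7905 uM/s


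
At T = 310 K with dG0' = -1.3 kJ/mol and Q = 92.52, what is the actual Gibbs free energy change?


dG = dG0' + RT * ln(Q) / 1000
dG = -1.3 + 8.314 * 310 * ln(92.52) / 1000
dG = 10.3687 kJ/mol

10.3687 kJ/mol


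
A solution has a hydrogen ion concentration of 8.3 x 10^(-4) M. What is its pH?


pH = -log10([H+])
pH = -log10(8.3 x 10^(-4))
pH = 3.0809

3.0809


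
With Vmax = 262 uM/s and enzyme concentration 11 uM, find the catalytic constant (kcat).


kcat = Vmax / [E]t
kcat = 262 / 11
kcat = 23.8182 s^-1

23.8182 s^-1


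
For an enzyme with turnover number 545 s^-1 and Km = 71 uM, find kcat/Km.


Catalytic efficiency = kcat / Km
= 545 / 71
= 7.6761 uM^-1*s^-1

7.6761 uM^-1*s^-1


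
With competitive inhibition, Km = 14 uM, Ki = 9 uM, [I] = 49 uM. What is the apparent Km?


Km_app = Km * (1 + [I]/Ki)
Km_app = 14 * (1 + 49/9)
Km_app = 90.2222 uM

90.2222 uM


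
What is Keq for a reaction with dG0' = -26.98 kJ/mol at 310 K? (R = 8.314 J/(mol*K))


Keq = exp(-dG0 * 1000 / (R * T))
Keq = exp(-(-26.98) * 1000 / (8.314 * 310))
Keq = 35177.329

35177.329


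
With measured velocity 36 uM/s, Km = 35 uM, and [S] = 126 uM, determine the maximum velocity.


Vmax = v * (Km + [S]) / [S]
Vmax = 36 * (35 + 126) / 126
Vmax = 46.0 uM/s

46.0 uM/s


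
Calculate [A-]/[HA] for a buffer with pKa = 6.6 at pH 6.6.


[A-]/[HA] = 10^(pH - pKa)
= 10^(6.6 - 6.6)
= 1.0

1.0


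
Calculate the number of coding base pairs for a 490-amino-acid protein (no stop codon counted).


Each amino acid = 1 codon = 3 bp
bp = 490 * 3 = 1470 bp

1470 bp


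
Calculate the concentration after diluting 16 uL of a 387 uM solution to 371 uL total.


C2 = C1 * V1 / V2
C2 = 387 * 16 / 371
C2 = 16.69 uM

16.69 uM


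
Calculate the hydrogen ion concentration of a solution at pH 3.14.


[H+] = 10^(-pH)
[H+] = 10^(-3.14)
[H+] = 7.244e-04 M

7.244e-04 M


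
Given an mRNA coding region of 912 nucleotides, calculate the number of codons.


codons = nucleotides / 3
codons = 912 / 3 = 304

304


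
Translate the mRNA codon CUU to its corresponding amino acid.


Standard genetic code lookup.
Codon CUU -> Leu

Leu


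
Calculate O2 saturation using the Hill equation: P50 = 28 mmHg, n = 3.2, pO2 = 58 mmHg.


Y = pO2^n / (P50^n + pO2^n)
Y = 58^3.2 / (28^3.2 + 58^3.2)
Y = 91.14%

91.14%


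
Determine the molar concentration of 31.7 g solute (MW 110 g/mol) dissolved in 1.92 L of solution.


C = (mass / MW) / volume
C = (31.7 / 110) / 1.92
C = 0.1501 M

0.1501 M


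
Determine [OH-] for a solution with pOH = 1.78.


[OH-] = 10^(-pOH)
[OH-] = 10^(-1.78)
[OH-] = 0.0166 M

0.0166 M


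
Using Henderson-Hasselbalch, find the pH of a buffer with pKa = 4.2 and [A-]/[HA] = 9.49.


pH = pKa + log10([A-]/[HA])
pH = 4.2 + log10(9.49)
pH = 5.1773

5.1773


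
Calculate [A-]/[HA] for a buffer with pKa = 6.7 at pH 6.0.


[A-]/[HA] = 10^(pH - pKa)
= 10^(6.0 - 6.7)
= 0.1995

0.1995


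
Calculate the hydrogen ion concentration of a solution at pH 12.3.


[H+] = 10^(-pH)
[H+] = 10^(-12.3)
[H+] = 5.012e-13 M

5.012e-13 M


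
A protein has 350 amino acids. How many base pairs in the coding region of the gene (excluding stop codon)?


Each amino acid = 1 codon = 3 bp
bp = 350 * 3 = 1050 bp

1050 bp


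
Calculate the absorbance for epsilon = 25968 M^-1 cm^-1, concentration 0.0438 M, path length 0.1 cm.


A = epsilon * c * l
A = 25968 * 0.0438 * 0.1
A = 113.7398

113.7398


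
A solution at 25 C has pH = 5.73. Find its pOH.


pOH = 14 - pH
pOH = 14 - 5.73
pOH = 8.27

8.27


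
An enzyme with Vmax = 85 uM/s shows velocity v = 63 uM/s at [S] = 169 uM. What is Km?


Km = [S] * (Vmax - v) / v
Km = 169 * (85 - 63) / 63
Km = 59.0159 uM

59.0159 uM


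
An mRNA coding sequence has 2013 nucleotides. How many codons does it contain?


codons = nucleotides / 3
codons = 2013 / 3 = 671

671


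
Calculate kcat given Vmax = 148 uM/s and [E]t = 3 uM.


kcat = Vmax / [E]t
kcat = 148 / 3
kcat = 49.3333 s^-1

49.3333 s^-1


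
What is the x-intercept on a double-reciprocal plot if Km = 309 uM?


x-intercept = -1/Km
= -1/309
= -0.0032 1/uM

-0.0032 1/uM


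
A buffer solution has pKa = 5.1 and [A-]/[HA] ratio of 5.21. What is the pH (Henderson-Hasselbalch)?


pH = pKa + log10([A-]/[HA])
pH = 5.1 + log10(5.21)
pH = 5.8168

5.8168


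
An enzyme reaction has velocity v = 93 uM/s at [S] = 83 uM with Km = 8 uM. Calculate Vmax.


Vmax = v * (Km + [S]) / [S]
Vmax = 93 * (8 + 83) / 83
Vmax = 101.9639 uM/s

101.9639 uM/s


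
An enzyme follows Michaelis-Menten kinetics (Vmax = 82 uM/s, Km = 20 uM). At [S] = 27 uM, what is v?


v = Vmax * [S] / (Km + [S])
v = 82 * 27 / (20 + 27)
v = 47.1064 uM/s

47.1064 uM/s


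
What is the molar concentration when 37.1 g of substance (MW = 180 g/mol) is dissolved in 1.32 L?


C = (mass / MW) / volume
C = (37.1 / 180) / 1.32
C = 0.1561 M

0.1561 M


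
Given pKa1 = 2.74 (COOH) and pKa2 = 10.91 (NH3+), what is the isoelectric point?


pI = (pKa1 + pKa2) / 2
pI = (2.74 + 10.91) / 2
pI = 6.825

6.825


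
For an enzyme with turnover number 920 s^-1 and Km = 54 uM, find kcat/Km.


Catalytic efficiency = kcat / Km
= 920 / 54
= 17.037 uM^-1*s^-1

17.037 uM^-1*s^-1


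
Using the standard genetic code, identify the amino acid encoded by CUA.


Standard genetic code lookup.
Codon CUA -> Leu

Leu


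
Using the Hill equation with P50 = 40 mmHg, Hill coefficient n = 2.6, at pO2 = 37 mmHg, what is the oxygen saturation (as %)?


Y = pO2^n / (P50^n + pO2^n)
Y = 37^2.6 / (40^2.6 + 37^2.6)
Y = 44.95%

44.95%


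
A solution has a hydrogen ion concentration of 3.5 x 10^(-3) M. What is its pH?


pH = -log10([H+])
pH = -log10(3.5 x 10^(-3))
pH = 2.4559

2.4559


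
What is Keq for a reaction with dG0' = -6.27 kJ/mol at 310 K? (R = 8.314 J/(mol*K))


Keq = exp(-dG0 * 1000 / (R * T))
Keq = exp(-(-6.27) * 1000 / (8.314 * 310))
Keq = 11.3901

11.3901


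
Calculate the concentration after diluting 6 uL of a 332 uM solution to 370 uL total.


C2 = C1 * V1 / V2
C2 = 332 * 6 / 370
C2 = 5.3838 uM

5.3838 uM


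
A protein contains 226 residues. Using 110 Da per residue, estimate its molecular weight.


MW = n_residues * 110 Da
MW = 226 * 110
MW = 24860 Da

24860 Da


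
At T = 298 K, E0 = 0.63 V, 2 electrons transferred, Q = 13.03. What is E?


E = E0 - (RT/nF) * ln(Q)
E = 0.63 - (8.314 * 298 / (2 * 96485)) * ln(13.03)
E = 0.597 V

0.597 V


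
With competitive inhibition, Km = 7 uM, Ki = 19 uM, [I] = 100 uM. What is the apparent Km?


Km_app = Km * (1 + [I]/Ki)
Km_app = 7 * (1 + 100/19)
Km_app = 43.8421 uM

43.8421 uM


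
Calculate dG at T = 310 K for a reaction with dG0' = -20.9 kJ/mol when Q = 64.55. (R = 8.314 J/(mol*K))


dG = dG0' + RT * ln(Q) / 1000
dG = -20.9 + 8.314 * 310 * ln(64.55) / 1000
dG = -10.1591 kJ/mol

-10.1591 kJ/mol


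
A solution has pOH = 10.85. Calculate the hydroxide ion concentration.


[OH-] = 10^(-pOH)
[OH-] = 10^(-10.85)
[OH-] = 1.413e-11 M

1.413e-11 M


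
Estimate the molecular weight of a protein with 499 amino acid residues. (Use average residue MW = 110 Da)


MW = n_residues * 110 Da
MW = 499 * 110
MW = 54890 Da

54890 Da


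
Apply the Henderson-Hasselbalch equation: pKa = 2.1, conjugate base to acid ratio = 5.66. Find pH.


pH = pKa + log10([A-]/[HA])
pH = 2.1 + log10(5.66)
pH = 2.8528

2.8528


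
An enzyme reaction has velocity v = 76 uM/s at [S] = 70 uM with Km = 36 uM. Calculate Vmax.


Vmax = v * (Km + [S]) / [S]
Vmax = 76 * (36 + 70) / 70
Vmax = 115.0857 uM/s

115.0857 uM/s


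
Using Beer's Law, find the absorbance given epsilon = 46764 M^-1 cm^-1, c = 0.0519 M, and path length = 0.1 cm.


A = epsilon * c * l
A = 46764 * 0.0519 * 0.1
A = 242.7052

242.7052


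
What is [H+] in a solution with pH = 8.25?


[H+] = 10^(-pH)
[H+] = 10^(-8.25)
[H+] = 5.623e-09 M

5.623e-09 M


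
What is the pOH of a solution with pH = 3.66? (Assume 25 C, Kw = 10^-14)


pOH = 14 - pH
pOH = 14 - 3.66
pOH = 10.34

10.34


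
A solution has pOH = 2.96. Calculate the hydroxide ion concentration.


[OH-] = 10^(-pOH)
[OH-] = 10^(-2.96)
[OH-] = 0.0011 M

0.0011 M


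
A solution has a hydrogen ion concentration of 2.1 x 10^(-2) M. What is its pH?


pH = -log10([H+])
pH = -log10(2.1 x 10^(-2))
pH = 1.6778

1.6778


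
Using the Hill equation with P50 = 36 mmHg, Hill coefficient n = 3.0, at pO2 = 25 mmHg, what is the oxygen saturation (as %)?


Y = pO2^n / (P50^n + pO2^n)
Y = 25^3.0 / (36^3.0 + 25^3.0)
Y = 25.09%

25.09%


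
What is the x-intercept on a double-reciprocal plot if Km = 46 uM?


x-intercept = -1/Km
= -1/46
= -0.0217 1/uM

-0.0217 1/uM


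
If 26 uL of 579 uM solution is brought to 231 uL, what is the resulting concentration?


C2 = C1 * V1 / V2
C2 = 579 * 26 / 231
C2 = 65.1688 uM

65.1688 uM


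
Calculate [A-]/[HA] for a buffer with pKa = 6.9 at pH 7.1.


[A-]/[HA] = 10^(pH - pKa)
= 10^(7.1 - 6.9)
= 1.5849

1.5849


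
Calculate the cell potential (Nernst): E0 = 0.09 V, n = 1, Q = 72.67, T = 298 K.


E = E0 - (RT/nF) * ln(Q)
E = 0.09 - (8.314 * 298 / (1 * 96485)) * ln(72.67)
E = -0.0201 V

-0.0201 V


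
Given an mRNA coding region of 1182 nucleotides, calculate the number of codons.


codons = nucleotides / 3
codons = 1182 / 3 = 394

394


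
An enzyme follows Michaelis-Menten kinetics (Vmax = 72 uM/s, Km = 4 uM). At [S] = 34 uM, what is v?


v = Vmax * [S] / (Km + [S])
v = 72 * 34 / (4 + 34)
v = 64.4211 uM/s

64.4211 uM/s


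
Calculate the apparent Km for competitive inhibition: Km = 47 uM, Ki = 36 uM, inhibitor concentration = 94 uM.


Km_app = Km * (1 + [I]/Ki)
Km_app = 47 * (1 + 94/36)
Km_app = 169.7222 uM

169.7222 uM


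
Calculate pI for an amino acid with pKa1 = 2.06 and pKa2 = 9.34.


pI = (pKa1 + pKa2) / 2
pI = (2.06 + 9.34) / 2
pI = 5.7

5.7


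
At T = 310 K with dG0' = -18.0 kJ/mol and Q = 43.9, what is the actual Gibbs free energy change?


dG = dG0' + RT * ln(Q) / 1000
dG = -18.0 + 8.314 * 310 * ln(43.9) / 1000
dG = -8.2527 kJ/mol

-8.2527 kJ/mol


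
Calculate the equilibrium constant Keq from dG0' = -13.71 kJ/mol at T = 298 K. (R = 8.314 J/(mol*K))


Keq = exp(-dG0 * 1000 / (R * T))
Keq = exp(-(-13.71) * 1000 / (8.314 * 298))
Keq = 253.0643

253.0643


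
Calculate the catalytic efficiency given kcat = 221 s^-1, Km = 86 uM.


Catalytic efficiency = kcat / Km
= 221 / 86
= 2.5698 uM^-1*s^-1

2.5698 uM^-1*s^-1


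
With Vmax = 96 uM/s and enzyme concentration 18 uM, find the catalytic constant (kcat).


kcat = Vmax / [E]t
kcat = 96 / 18
kcat = 5.3333 s^-1

5.3333 s^-1


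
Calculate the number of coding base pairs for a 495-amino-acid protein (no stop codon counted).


Each amino acid = 1 codon = 3 bp
bp = 495 * 3 = 1485 bp

1485 bp


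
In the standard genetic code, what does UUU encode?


Standard genetic code lookup.
Codon UUU -> Phe

Phe


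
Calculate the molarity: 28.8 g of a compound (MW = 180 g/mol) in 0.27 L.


C = (mass / MW) / volume
C = (28.8 / 180) / 0.27
C = 0.5926 M

0.5926 M


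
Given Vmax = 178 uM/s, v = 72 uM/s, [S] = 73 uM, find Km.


Km = [S] * (Vmax - v) / v
Km = 73 * (178 - 72) / 72
Km = 107.4722 uM

107.4722 uM


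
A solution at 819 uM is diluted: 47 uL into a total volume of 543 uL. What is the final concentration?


C2 = C1 * V1 / V2
C2 = 819 * 47 / 543
C2 = 70.8895 uM

70.8895 uM


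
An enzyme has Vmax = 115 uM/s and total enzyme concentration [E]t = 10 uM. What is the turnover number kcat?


kcat = Vmax / [E]t
kcat = 115 / 10
kcat = 11.5 s^-1

11.5 s^-1


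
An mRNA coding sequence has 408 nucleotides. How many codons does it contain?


codons = nucleotides / 3
codons = 408 / 3 = 136

136


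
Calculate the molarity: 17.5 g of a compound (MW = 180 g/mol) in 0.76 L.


C = (mass / MW) / volume
C = (17.5 / 180) / 0.76
C = 0.1279 M

0.1279 M


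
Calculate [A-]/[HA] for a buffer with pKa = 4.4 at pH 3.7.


[A-]/[HA] = 10^(pH - pKa)
= 10^(3.7 - 4.4)
= 0.1995

0.1995


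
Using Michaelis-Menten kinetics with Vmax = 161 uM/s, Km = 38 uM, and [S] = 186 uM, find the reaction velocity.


v = Vmax * [S] / (Km + [S])
v = 161 * 186 / (38 + 186)
v = 133.6875 uM/s

133.6875 uM/s


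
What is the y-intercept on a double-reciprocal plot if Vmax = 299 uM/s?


y-intercept = 1/Vmax
= 1/299
= 0.0033 s/uM

0.0033 s/uM


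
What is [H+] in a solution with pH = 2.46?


[H+] = 10^(-pH)
[H+] = 10^(-2.46)
[H+] = 0.0035 M

0.0035 M


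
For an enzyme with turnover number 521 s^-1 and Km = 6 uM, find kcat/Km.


Catalytic efficiency = kcat / Km
= 521 / 6
= 86.8333 uM^-1*s^-1

86.8333 uM^-1*s^-1


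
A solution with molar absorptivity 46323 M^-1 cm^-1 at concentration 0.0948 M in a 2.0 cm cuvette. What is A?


A = epsilon * c * l
A = 46323 * 0.0948 * 2.0
A = 8782.8408

8782.8408


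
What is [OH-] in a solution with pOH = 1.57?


[OH-] = 10^(-pOH)
[OH-] = 10^(-1.57)
[OH-] = 0.0269 M

0.0269 M


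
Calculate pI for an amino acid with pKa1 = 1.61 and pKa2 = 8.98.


pI = (pKa1 + pKa2) / 2
pI = (1.61 + 8.98) / 2
pI = 5.295

5.295


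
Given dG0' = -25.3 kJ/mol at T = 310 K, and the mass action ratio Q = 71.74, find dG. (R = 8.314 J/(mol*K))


dG = dG0' + RT * ln(Q) / 1000
dG = -25.3 + 8.314 * 310 * ln(71.74) / 1000
dG = -14.2869 kJ/mol

-14.2869 kJ/mol


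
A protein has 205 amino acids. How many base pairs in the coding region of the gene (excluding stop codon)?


Each amino acid = 1 codon = 3 bp
bp = 205 * 3 = 615 bp

615 bp


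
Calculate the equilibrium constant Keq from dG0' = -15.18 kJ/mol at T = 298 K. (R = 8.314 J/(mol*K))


Keq = exp(-dG0 * 1000 / (R * T))
Keq = exp(-(-15.18) * 1000 / (8.314 * 298))
Keq = 458.0445

458.0445


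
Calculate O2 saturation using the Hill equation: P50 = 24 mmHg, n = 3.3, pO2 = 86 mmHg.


Y = pO2^n / (P50^n + pO2^n)
Y = 86^3.3 / (24^3.3 + 86^3.3)
Y = 98.54%

98.54%


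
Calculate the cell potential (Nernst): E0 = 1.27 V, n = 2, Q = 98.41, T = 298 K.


E = E0 - (RT/nF) * ln(Q)
E = 1.27 - (8.314 * 298 / (2 * 96485)) * ln(98.41)
E = 1.2111 V

1.2111 V


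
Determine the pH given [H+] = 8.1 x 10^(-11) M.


pH = -log10([H+])
pH = -log10(8.1 x 10^(-11))
pH = 10.0915

10.0915


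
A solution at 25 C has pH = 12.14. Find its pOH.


pOH = 14 - pH
pOH = 14 - 12.14
pOH = 1.86

1.86


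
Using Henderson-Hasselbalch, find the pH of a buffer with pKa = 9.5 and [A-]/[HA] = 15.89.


pH = pKa + log10([A-]/[HA])
pH = 9.5 + log10(15.89)
pH = 10.7011

10.7011


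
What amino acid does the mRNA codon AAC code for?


Standard genetic code lookup.
Codon AAC -> Asn

Asn


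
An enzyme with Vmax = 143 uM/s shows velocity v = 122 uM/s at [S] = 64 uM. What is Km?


Km = [S] * (Vmax - v) / v
Km = 64 * (143 - 122) / 122
Km = 11.0164 uM

11.0164 uM


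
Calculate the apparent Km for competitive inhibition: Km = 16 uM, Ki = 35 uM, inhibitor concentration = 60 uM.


Km_app = Km * (1 + [I]/Ki)
Km_app = 16 * (1 + 60/35)
Km_app = 43.4286 uM

43.4286 uM


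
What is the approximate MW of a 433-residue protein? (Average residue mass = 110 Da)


MW = n_residues * 110 Da
MW = 433 * 110
MW = 47630 Da

47630 Da


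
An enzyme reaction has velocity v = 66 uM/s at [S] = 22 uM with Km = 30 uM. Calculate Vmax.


Vmax = v * (Km + [S]) / [S]
Vmax = 66 * (30 + 22) / 22
Vmax = 156.0 uM/s

156.0 uM/s


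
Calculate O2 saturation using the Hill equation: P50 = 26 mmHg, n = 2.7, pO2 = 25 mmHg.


Y = pO2^n / (P50^n + pO2^n)
Y = 25^2.7 / (26^2.7 + 25^2.7)
Y = 47.36%

47.36%


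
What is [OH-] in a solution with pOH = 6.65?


[OH-] = 10^(-pOH)
[OH-] = 10^(-6.65)
[OH-] = 2.239e-07 M

2.239e-07 M


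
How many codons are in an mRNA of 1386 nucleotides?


codons = nucleotides / 3
codons = 1386 / 3 = 462

462


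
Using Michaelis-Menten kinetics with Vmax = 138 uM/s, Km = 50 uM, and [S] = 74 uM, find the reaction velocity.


v = Vmax * [S] / (Km + [S])
v = 138 * 74 / (50 + 74)
v = 82.3548 uM/s

82.3548 uM/s


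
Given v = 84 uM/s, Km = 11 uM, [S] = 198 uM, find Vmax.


Vmax = v * (Km + [S]) / [S]
Vmax = 84 * (11 + 198) / 198
Vmax = 88.6667 uM/s

88.6667 uM/s


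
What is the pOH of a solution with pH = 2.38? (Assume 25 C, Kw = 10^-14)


pOH = 14 - pH
pOH = 14 - 2.38
pOH = 11.62

11.62


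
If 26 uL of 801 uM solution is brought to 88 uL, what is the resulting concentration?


C2 = C1 * V1 / V2
C2 = 801 * 26 / 88
C2 = 236.6591 uM

236.6591 uM


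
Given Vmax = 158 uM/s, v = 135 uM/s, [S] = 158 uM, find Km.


Km = [S] * (Vmax - v) / v
Km = 158 * (158 - 135) / 135
Km = 26.9185 uM

26.9185 uM


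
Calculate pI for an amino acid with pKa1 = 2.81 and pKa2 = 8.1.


pI = (pKa1 + pKa2) / 2
pI = (2.81 + 8.1) / 2
pI = 5.455

5.455


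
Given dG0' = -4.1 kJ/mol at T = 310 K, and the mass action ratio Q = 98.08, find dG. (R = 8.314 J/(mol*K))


dG = dG0' + RT * ln(Q) / 1000
dG = -4.1 + 8.314 * 310 * ln(98.08) / 1000
dG = 7.7191 kJ/mol

7.7191 kJ/mol


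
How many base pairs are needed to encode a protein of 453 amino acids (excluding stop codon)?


Each amino acid = 1 codon = 3 bp
bp = 453 * 3 = 1359 bp

1359 bp


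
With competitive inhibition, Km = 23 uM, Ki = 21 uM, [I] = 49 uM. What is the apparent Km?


Km_app = Km * (1 + [I]/Ki)
Km_app = 23 * (1 + 49/21)
Km_app = 76.6667 uM

76.6667 uM


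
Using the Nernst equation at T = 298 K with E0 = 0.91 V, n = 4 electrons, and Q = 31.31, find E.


E = E0 - (RT/nF) * ln(Q)
E = 0.91 - (8.314 * 298 / (4 * 96485)) * ln(31.31)
E = 0.8879 V

0.8879 V


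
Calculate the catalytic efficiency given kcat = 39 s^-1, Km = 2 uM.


Catalytic efficiency = kcat / Km
= 39 / 2
= 19.5 uM^-1*s^-1

19.5 uM^-1*s^-1


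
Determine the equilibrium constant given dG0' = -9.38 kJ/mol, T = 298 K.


Keq = exp(-dG0 * 1000 / (R * T))
Keq = exp(-(-9.38) * 1000 / (8.314 * 298))
Keq = 44.0782

44.0782


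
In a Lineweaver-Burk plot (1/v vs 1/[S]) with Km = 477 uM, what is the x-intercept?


x-intercept = -1/Km
= -1/477
= -0.0021 1/uM

-0.0021 1/uM


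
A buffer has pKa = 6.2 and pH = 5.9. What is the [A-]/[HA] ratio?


[A-]/[HA] = 10^(pH - pKa)
= 10^(5.9 - 6.2)
= 0.5012

0.5012


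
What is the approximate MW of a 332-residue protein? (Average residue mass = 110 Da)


MW = n_residues * 110 Da
MW = 332 * 110
MW = 36520 Da

36520 Da


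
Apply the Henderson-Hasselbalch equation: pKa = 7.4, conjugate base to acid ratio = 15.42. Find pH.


pH = pKa + log10([A-]/[HA])
pH = 7.4 + log10(15.42)
pH = 8.5881

8.5881


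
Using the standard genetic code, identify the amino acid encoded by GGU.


Standard genetic code lookup.
Codon GGU -> Gly

Gly


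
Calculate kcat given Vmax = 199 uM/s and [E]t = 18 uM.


kcat = Vmax / [E]t
kcat = 199 / 18
kcat = 11.0556 s^-1

11.0556 s^-1


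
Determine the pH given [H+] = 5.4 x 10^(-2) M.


pH = -log10([H+])
pH = -log10(5.4 x 10^(-2))
pH = 1.2676

1.2676


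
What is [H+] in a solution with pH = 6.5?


[H+] = 10^(-pH)
[H+] = 10^(-6.5)
[H+] = 3.162e-07 M

3.162e-07 M


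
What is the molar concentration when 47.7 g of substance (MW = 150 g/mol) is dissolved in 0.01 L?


C = (mass / MW) / volume
C = (47.7 / 150) / 0.01
C = 31.8 M

31.8 M


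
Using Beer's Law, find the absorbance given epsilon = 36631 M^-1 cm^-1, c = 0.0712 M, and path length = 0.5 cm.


A = epsilon * c * l
A = 36631 * 0.0712 * 0.5
A = 1304.0636

1304.0636


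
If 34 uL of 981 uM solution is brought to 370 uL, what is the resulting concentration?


C2 = C1 * V1 / V2
C2 = 981 * 34 / 370
C2 = 90.1459 uM

90.1459 uM


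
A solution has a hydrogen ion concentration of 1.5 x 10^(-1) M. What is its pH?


pH = -log10([H+])
pH = -log10(1.5 x 10^(-1))
pH = 0.8239

0.8239


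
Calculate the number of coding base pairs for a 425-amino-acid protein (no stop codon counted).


Each amino acid = 1 codon = 3 bp
bp = 425 * 3 = 1275 bp

1275 bp


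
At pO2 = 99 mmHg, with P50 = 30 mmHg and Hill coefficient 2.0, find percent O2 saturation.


Y = pO2^n / (P50^n + pO2^n)
Y = 99^2.0 / (30^2.0 + 99^2.0)
Y = 91.59%

91.59%


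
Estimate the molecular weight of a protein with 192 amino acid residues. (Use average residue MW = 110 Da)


MW = n_residues * 110 Da
MW = 192 * 110
MW = 21120 Da

21120 Da


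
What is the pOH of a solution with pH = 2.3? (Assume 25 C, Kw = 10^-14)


pOH = 14 - pH
pOH = 14 - 2.3
pOH = 11.7

11.7


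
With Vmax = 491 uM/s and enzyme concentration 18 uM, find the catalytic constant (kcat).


kcat = Vmax / [E]t
kcat = 491 / 18
kcat = 27.2778 s^-1

27.2778 s^-1


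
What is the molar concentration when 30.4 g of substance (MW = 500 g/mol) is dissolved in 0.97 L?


C = (mass / MW) / volume
C = (30.4 / 500) / 0.97
C = 0.0627 M

0.0627 M


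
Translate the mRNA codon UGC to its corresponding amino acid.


Standard genetic code lookup.
Codon UGC -> Cys

Cys


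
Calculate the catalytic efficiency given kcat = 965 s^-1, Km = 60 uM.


Catalytic efficiency = kcat / Km
= 965 / 60
= 16.0833 uM^-1*s^-1

16.0833 uM^-1*s^-1


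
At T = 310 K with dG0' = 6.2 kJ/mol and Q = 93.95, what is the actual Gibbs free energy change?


dG = dG0' + RT * ln(Q) / 1000
dG = 6.2 + 8.314 * 310 * ln(93.95) / 1000
dG = 17.9082 kJ/mol

17.9082 kJ/mol


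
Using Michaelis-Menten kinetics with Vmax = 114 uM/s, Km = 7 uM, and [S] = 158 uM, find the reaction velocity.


v = Vmax * [S] / (Km + [S])
v = 114 * 158 / (7 + 158)
v = 109.1636 uM/s

109.1636 uM/s


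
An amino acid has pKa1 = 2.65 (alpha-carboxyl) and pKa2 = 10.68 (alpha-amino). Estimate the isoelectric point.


pI = (pKa1 + pKa2) / 2
pI = (2.65 + 10.68) / 2
pI = 6.665

6.665


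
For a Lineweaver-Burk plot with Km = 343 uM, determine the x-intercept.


x-intercept = -1/Km
= -1/343
= -0.0029 1/uM

-0.0029 1/uM


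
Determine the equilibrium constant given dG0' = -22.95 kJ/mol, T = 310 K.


Keq = exp(-dG0 * 1000 / (R * T))
Keq = exp(-(-22.95) * 1000 / (8.314 * 310))
Keq = 7365.2589

7365.2589


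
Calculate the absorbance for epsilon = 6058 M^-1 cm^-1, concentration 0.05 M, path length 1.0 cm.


A = epsilon * c * l
A = 6058 * 0.05 * 1.0
A = 302.9

302.9


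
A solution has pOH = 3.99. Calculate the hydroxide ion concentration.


[OH-] = 10^(-pOH)
[OH-] = 10^(-3.99)
[OH-] = 1.023e-04 M

1.023e-04 M


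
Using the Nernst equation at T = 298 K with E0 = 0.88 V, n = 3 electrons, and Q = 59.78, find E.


E = E0 - (RT/nF) * ln(Q)
E = 0.88 - (8.314 * 298 / (3 * 96485)) * ln(59.78)
E = 0.845 V

0.845 V


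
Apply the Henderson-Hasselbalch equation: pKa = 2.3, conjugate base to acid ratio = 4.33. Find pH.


pH = pKa + log10([A-]/[HA])
pH = 2.3 + log10(4.33)
pH = 2.9365

2.9365


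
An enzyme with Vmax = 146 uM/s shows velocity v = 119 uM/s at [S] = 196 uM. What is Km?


Km = [S] * (Vmax - v) / v
Km = 196 * (146 - 119) / 119
Km = 44.4706 uM

44.4706 uM


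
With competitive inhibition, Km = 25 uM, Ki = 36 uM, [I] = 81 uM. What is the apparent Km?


Km_app = Km * (1 + [I]/Ki)
Km_app = 25 * (1 + 81/36)
Km_app = 81.25 uM

81.25 uM


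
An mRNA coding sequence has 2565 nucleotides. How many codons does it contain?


codons = nucleotides / 3
codons = 2565 / 3 = 855

855


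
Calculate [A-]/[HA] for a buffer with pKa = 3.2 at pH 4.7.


[A-]/[HA] = 10^(pH - pKa)
= 10^(4.7 - 3.2)
= 31.6228

31.6228


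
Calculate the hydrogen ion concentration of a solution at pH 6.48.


[H+] = 10^(-pH)
[H+] = 10^(-6.48)
[H+] = 3.311e-07 M

3.311e-07 M


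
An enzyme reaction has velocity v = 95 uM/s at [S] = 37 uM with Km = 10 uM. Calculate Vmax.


Vmax = v * (Km + [S]) / [S]
Vmax = 95 * (10 + 37) / 37
Vmax = 120.6757 uM/s

120.6757 uM/s


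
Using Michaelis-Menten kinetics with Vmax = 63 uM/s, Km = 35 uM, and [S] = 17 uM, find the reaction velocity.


v = Vmax * [S] / (Km + [S])
v = 63 * 17 / (35 + 17)
v = 20.5962 uM/s

20.5962 uM/s


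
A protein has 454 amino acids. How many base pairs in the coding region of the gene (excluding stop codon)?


Each amino acid = 1 codon = 3 bp
bp = 454 * 3 = 1362 bp

1362 bp


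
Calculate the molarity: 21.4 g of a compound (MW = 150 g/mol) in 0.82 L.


C = (mass / MW) / volume
C = (21.4 / 150) / 0.82
C = 0.174 M

0.174 M


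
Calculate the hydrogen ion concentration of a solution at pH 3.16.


[H+] = 10^(-pH)
[H+] = 10^(-3.16)
[H+] = 6.918e-04 M

6.918e-04 M


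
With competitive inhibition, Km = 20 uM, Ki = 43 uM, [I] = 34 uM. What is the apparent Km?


Km_app = Km * (1 + [I]/Ki)
Km_app = 20 * (1 + 34/43)
Km_app = 35.814 uM

35.814 uM


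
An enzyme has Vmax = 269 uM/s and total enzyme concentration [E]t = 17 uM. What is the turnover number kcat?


kcat = Vmax / [E]t
kcat = 269 / 17
kcat = 15.8235 s^-1

15.8235 s^-1


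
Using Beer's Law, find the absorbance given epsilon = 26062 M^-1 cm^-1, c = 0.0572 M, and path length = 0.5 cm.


A = epsilon * c * l
A = 26062 * 0.0572 * 0.5
A = 745.3732

745.3732


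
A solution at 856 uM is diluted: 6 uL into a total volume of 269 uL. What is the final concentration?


C2 = C1 * V1 / V2
C2 = 856 * 6 / 269
C2 = 19.0929 uM

19.0929 uM


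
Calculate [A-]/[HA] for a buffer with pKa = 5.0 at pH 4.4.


[A-]/[HA] = 10^(pH - pKa)
= 10^(4.4 - 5.0)
= 0.2512

0.2512


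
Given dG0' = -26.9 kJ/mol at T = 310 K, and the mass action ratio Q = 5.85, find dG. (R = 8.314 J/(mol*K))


dG = dG0' + RT * ln(Q) / 1000
dG = -26.9 + 8.314 * 310 * ln(5.85) / 1000
dG = -22.3473 kJ/mol

-22.3473 kJ/mol


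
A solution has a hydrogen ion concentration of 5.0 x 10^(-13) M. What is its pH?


pH = -log10([H+])
pH = -log10(5.0 x 10^(-13))
pH = 12.301

12.301


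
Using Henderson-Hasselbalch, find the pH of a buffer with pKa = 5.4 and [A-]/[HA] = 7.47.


pH = pKa + log10([A-]/[HA])
pH = 5.4 + log10(7.47)
pH = 6.2733

6.2733


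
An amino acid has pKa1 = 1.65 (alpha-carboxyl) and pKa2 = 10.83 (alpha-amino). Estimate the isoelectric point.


pI = (pKa1 + pKa2) / 2
pI = (1.65 + 10.83) / 2
pI = 6.24

6.24


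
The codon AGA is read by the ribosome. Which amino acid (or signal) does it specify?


Standard genetic code lookup.
Codon AGA -> Arg

Arg


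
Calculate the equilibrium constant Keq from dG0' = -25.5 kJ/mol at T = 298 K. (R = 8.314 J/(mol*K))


Keq = exp(-dG0 * 1000 / (R * T))
Keq = exp(-(-25.5) * 1000 / (8.314 * 298))
Keq = 29505.5775

29505.5775


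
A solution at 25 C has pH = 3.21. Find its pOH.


pOH = 14 - pH
pOH = 14 - 3.21
pOH = 10.79

10.79


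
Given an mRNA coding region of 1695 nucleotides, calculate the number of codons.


codons = nucleotides / 3
codons = 1695 / 3 = 565

565


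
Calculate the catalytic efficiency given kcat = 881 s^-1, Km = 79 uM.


Catalytic efficiency = kcat / Km
= 881 / 79
= 11.1519 uM^-1*s^-1

11.1519 uM^-1*s^-1


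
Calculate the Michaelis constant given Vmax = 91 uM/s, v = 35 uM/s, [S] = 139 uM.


Km = [S] * (Vmax - v) / v
Km = 139 * (91 - 35) / 35
Km = 222.4 uM

222.4 uM


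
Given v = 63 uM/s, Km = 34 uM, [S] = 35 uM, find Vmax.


Vmax = v * (Km + [S]) / [S]
Vmax = 63 * (34 + 35) / 35
Vmax = 124.2 uM/s

124.2 uM/s


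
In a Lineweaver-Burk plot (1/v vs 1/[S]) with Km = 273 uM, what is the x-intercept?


x-intercept = -1/Km
= -1/273
= -0.0037 1/uM

-0.0037 1/uM


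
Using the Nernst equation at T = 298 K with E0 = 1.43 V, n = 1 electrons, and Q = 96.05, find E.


E = E0 - (RT/nF) * ln(Q)
E = 1.43 - (8.314 * 298 / (1 * 96485)) * ln(96.05)
E = 1.3128 V

1.3128 V


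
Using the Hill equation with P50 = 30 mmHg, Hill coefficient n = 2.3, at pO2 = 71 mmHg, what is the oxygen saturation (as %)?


Y = pO2^n / (P50^n + pO2^n)
Y = 71^2.3 / (30^2.3 + 71^2.3)
Y = 87.88%

87.88%


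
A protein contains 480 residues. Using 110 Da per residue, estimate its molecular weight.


MW = n_residues * 110 Da
MW = 480 * 110
MW = 52800 Da

52800 Da


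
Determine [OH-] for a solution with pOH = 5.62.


[OH-] = 10^(-pOH)
[OH-] = 10^(-5.62)
[OH-] = 2.399e-06 M

2.399e-06 M


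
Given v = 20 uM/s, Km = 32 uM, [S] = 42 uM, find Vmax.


Vmax = v * (Km + [S]) / [S]
Vmax = 20 * (32 + 42) / 42
Vmax = 35.2381 uM/s

35.2381 uM/s


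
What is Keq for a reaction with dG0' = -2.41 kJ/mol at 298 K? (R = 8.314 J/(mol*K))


Keq = exp(-dG0 * 1000 / (R * T))
Keq = exp(-(-2.41) * 1000 / (8.314 * 298))
Keq = 2.6451

2.6451


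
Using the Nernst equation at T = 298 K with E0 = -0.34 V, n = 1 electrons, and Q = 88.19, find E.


E = E0 - (RT/nF) * ln(Q)
E = -0.34 - (8.314 * 298 / (1 * 96485)) * ln(88.19)
E = -0.455 V

-0.455 V


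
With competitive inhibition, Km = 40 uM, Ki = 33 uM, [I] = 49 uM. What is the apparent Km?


Km_app = Km * (1 + [I]/Ki)
Km_app = 40 * (1 + 49/33)
Km_app = 99.3939 uM

99.3939 uM


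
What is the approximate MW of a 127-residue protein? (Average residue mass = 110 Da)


MW = n_residues * 110 Da
MW = 127 * 110
MW = 13970 Da

13970 Da


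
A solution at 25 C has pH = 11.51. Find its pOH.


pOH = 14 - pH
pOH = 14 - 11.51
pOH = 2.49

2.49


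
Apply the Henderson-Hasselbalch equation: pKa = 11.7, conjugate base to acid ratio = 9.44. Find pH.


pH = pKa + log10([A-]/[HA])
pH = 11.7 + log10(9.44)
pH = 12.675

12.675


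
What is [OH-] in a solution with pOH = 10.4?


[OH-] = 10^(-pOH)
[OH-] = 10^(-10.4)
[OH-] = 3.981e-11 M

3.981e-11 M


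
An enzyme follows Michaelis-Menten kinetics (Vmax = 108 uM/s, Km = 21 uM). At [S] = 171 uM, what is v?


v = Vmax * [S] / (Km + [S])
v = 108 * 171 / (21 + 171)
v = 96.1875 uM/s

96.1875 uM/s


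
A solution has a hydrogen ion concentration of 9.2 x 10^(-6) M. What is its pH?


pH = -log10([H+])
pH = -log10(9.2 x 10^(-6))
pH = 5.0362

5.0362


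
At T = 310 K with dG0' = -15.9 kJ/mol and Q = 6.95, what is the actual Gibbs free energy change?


dG = dG0' + RT * ln(Q) / 1000
dG = -15.9 + 8.314 * 310 * ln(6.95) / 1000
dG = -10.9032 kJ/mol

-10.9032 kJ/mol


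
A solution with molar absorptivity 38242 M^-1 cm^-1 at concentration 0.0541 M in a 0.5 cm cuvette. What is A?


A = epsilon * c * l
A = 38242 * 0.0541 * 0.5
A = 1034.4461

1034.4461


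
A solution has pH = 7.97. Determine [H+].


[H+] = 10^(-pH)
[H+] = 10^(-7.97)
[H+] = 1.072e-08 M

1.072e-08 M


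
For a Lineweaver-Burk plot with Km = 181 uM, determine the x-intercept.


x-intercept = -1/Km
= -1/181
= -0.0055 1/uM

-0.0055 1/uM


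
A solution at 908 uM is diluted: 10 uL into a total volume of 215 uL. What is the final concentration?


C2 = C1 * V1 / V2
C2 = 908 * 10 / 215
C2 = 42.2326 uM

42.2326 uM


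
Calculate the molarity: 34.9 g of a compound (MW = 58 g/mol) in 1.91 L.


C = (mass / MW) / volume
C = (34.9 / 58) / 1.91
C = 0.315 M

0.315 M


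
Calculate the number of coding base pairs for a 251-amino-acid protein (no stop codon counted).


Each amino acid = 1 codon = 3 bp
bp = 251 * 3 = 753 bp

753 bp


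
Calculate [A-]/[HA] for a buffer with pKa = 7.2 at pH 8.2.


[A-]/[HA] = 10^(pH - pKa)
= 10^(8.2 - 7.2)
= 10.0

10.0


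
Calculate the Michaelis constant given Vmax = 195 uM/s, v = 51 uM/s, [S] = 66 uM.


Km = [S] * (Vmax - v) / v
Km = 66 * (195 - 51) / 51
Km = 186.3529 uM

186.3529 uM


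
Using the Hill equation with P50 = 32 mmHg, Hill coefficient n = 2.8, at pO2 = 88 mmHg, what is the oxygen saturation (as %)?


Y = pO2^n / (P50^n + pO2^n)
Y = 88^2.8 / (32^2.8 + 88^2.8)
Y = 94.44%

94.44%


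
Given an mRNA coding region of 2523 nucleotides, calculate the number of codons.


codons = nucleotides / 3
codons = 2523 / 3 = 841

841


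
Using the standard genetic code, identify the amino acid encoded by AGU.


Standard genetic code lookup.
Codon AGU -> Ser

Ser


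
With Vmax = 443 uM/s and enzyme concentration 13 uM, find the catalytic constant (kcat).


kcat = Vmax / [E]t
kcat = 443 / 13
kcat = 34.0769 s^-1

34.0769 s^-1


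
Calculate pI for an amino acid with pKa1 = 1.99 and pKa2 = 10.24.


pI = (pKa1 + pKa2) / 2
pI = (1.99 + 10.24) / 2
pI = 6.115

6.115


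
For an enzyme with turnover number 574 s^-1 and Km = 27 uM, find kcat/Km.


Catalytic efficiency = kcat / Km
= 574 / 27
= 21.2593 uM^-1*s^-1

21.2593 uM^-1*s^-1


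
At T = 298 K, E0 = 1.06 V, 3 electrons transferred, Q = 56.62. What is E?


E = E0 - (RT/nF) * ln(Q)
E = 1.06 - (8.314 * 298 / (3 * 96485)) * ln(56.62)
E = 1.0255 V

1.0255 V


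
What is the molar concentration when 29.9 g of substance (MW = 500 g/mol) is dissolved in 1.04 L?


C = (mass / MW) / volume
C = (29.9 / 500) / 1.04
C = 0.0575 M

0.0575 M


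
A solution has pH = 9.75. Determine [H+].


[H+] = 10^(-pH)
[H+] = 10^(-9.75)
[H+] = 1.778e-10 M

1.778e-10 M


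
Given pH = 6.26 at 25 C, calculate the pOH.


pOH = 14 - pH
pOH = 14 - 6.26
pOH = 7.74

7.74


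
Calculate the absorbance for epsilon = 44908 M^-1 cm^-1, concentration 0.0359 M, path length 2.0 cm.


A = epsilon * c * l
A = 44908 * 0.0359 * 2.0
A = 3224.3944

3224.3944


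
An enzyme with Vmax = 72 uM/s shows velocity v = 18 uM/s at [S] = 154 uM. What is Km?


Km = [S] * (Vmax - v) / v
Km = 154 * (72 - 18) / 18
Km = 462.0 uM

462.0 uM


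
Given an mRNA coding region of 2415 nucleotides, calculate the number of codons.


codons = nucleotides / 3
codons = 2415 / 3 = 805

805


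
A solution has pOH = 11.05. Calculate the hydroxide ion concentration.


[OH-] = 10^(-pOH)
[OH-] = 10^(-11.05)
[OH-] = 8.913e-12 M

8.913e-12 M


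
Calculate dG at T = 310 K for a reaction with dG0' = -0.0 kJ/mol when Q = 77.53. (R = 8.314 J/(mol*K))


dG = dG0' + RT * ln(Q) / 1000
dG = -0.0 + 8.314 * 310 * ln(77.53) / 1000
dG = 11.2131 kJ/mol

11.2131 kJ/mol


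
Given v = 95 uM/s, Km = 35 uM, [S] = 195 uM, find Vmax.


Vmax = v * (Km + [S]) / [S]
Vmax = 95 * (35 + 195) / 195
Vmax = 112.0513 uM/s

112.0513 uM/s


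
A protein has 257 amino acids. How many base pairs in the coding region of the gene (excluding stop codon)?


Each amino acid = 1 codon = 3 bp
bp = 257 * 3 = 771 bp

771 bp


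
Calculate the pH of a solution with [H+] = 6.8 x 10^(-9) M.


pH = -log10([H+])
pH = -log10(6.8 x 10^(-9))
pH = 8.1675

8.1675


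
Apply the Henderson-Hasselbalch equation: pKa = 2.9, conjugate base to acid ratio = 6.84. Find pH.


pH = pKa + log10([A-]/[HA])
pH = 2.9 + log10(6.84)
pH = 3.7351

3.7351


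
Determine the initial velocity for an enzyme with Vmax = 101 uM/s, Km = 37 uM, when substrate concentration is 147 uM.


v = Vmax * [S] / (Km + [S])
v = 101 * 147 / (37 + 147)
v = 80.6902 uM/s

80.6902 uM/s


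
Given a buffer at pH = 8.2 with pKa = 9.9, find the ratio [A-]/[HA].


[A-]/[HA] = 10^(pH - pKa)
= 10^(8.2 - 9.9)
= 0.02

0.02


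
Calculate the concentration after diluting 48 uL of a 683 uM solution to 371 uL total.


C2 = C1 * V1 / V2
C2 = 683 * 48 / 371
C2 = 88.3666 uM

88.3666 uM


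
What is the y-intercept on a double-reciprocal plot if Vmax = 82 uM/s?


y-intercept = 1/Vmax
= 1/82
= 0.0122 s/uM

0.0122 s/uM
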